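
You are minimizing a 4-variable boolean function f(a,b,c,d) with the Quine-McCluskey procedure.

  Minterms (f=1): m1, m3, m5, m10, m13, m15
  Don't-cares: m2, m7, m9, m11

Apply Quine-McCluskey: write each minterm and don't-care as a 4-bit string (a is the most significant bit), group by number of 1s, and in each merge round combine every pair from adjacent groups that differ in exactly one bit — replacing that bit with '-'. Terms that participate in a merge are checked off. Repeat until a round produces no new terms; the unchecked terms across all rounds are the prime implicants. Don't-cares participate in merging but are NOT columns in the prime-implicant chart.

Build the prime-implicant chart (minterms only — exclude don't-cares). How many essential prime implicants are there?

2

Round 0: 0001✓ 0010✓ 0011✓ 0101✓ 0111✓ 1001✓ 1010✓ 1011✓ 1101✓ 1111✓
Round 1: -001✓ -010✓ -011✓ -101✓ -111✓ 0-01✓ 0-11✓ 00-1✓ 001-✓ 01-1✓ 1-01✓ 1-11✓ 10-1✓ 101-✓ 11-1✓
Round 2: --01✓ --11✓ -0-1✓ -01- -1-1✓ 0--1✓ 1--1✓
Round 3: ---1
PIs = {---1, -01-}
Coverage chart:
  m1: ---1 ←essential
  m3: ---1,-01-
  m5: ---1 ←essential
  m10: -01- ←essential
  m13: ---1 ←essential
  m15: ---1 ←essential
Essential: ---1, -01-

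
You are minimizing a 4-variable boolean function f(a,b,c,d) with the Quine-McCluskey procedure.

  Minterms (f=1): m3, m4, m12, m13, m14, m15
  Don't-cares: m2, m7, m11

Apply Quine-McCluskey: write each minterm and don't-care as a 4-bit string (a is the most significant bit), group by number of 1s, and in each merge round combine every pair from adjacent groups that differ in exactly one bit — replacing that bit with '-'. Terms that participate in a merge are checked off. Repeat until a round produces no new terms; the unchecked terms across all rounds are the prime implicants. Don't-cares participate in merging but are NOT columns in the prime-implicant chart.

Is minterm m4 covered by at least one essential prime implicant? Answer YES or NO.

Round 0: 0010✓ 0011✓ 0100✓ 0111✓ 1011✓ 1100✓ 1101✓ 1110✓ 1111✓
Round 1: -011✓ -100 -111✓ 0-11✓ 001- 1-11✓ 11-0✓ 11-1✓ 110-✓ 111-✓
Round 2: --11 11--
PIs = {--11, -100, 001-, 11--}
Coverage chart:
  m3: --11,001-
  m4: -100 ←essential
  m12: -100,11--
  m13: 11-- ←essential
  m14: 11-- ←essential
  m15: --11,11--
Essential: -100, 11--

YES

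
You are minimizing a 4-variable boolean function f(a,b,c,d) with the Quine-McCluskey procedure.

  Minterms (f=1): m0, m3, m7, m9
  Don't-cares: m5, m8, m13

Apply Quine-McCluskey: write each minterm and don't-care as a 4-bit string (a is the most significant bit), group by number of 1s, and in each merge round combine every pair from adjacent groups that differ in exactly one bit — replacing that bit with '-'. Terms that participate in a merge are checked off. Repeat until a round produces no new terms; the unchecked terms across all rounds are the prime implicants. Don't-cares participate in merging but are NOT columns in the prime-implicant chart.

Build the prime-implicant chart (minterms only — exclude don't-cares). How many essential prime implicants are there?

2

Round 0: 0000✓ 0011✓ 0101✓ 0111✓ 1000✓ 1001✓ 1101✓
Round 1: -000 -101 0-11 01-1 1-01 100-
PIs = {-000, -101, 0-11, 01-1, 1-01, 100-}
Coverage chart:
  m0: -000 ←essential
  m3: 0-11 ←essential
  m7: 0-11,01-1
  m9: 1-01,100-
Essential: -000, 0-11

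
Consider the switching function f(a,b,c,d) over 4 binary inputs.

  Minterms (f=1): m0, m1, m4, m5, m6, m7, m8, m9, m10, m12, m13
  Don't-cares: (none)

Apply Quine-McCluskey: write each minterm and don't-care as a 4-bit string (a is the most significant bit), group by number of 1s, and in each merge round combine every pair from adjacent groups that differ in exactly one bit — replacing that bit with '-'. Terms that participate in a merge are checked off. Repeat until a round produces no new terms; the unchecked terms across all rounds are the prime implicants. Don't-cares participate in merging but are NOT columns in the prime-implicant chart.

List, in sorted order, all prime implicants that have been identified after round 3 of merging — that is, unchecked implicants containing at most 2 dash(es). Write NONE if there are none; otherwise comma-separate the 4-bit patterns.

Round 0: 0000✓ 0001✓ 0100✓ 0101✓ 0110✓ 0111✓ 1000✓ 1001✓ 1010✓ 1100✓ 1101✓
Round 1: -000✓ -001✓ -100✓ -101✓ 0-00✓ 0-01✓ 000-✓ 01-0✓ 01-1✓ 010-✓ 011-✓ 1-00✓ 1-01✓ 10-0 100-✓ 110-✓
Round 2: --00✓ --01✓ -00-✓ -10-✓ 0-0-✓ 01-- 1-0-✓
Round 3: --0-
PIs = {--0-, 01--, 10-0}

01--, 10-0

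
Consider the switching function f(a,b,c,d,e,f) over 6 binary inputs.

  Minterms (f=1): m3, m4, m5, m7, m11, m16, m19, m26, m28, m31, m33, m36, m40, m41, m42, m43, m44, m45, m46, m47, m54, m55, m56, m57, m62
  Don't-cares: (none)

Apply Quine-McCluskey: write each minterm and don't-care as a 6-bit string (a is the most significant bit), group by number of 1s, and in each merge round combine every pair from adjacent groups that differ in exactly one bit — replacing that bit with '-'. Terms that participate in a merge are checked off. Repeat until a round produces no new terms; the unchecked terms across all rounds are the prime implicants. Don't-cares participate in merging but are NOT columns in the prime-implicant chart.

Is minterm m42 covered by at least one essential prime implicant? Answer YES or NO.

YES

size-2^0 implicants → 000011(✓)  000100(✓)  000101(✓)  000111(✓)  001011(✓)  010000  010011(✓)  011010  011100  011111  100001(✓)  100100(✓)  101000(✓)  101001(✓)  101010(✓)  101011(✓)  101100(✓)  101101(✓)  101110(✓)  101111(✓)  110110(✓)  110111(✓)  111000(✓)  111001(✓)  111110(✓)
size-2^1 implicants → -00100  -01011  0-0011  00-011  000-11  0001-1  00010-  1-1000(✓)  1-1001(✓)  1-1110  10-001  10-100  101-00(✓)  101-01(✓)  101-10(✓)  101-11(✓)  1010-0(✓)  1010-1(✓)  10100-(✓)  10101-(✓)  1011-0(✓)  1011-1(✓)  10110-(✓)  10111-(✓)  11-110  11011-  11100-(✓)
size-2^2 implicants → 1-100-  101--0(✓)  101--1(✓)  101-0-(✓)  101-1-(✓)  1010--(✓)  1011--(✓)
size-2^3 implicants → 101---
Unchecked terms (primes): -00100, -01011, 0-0011, 00-011, 000-11, 0001-1, 00010-, 010000, 011010, 011100, 011111, 1-100-, 1-1110, 10-001, 10-100, 101---, 11-110, 11011-
Minterm coverage:
  m3 ⊆ 0-0011,00-011,000-11
  m4 ⊆ -00100,00010-
  m5 ⊆ 0001-1,00010-
  m7 ⊆ 000-11,0001-1
  m11 ⊆ -01011,00-011
  m16 ⊆ 010000 [E]
  m19 ⊆ 0-0011 [E]
  m26 ⊆ 011010 [E]
  m28 ⊆ 011100 [E]
  m31 ⊆ 011111 [E]
  m33 ⊆ 10-001 [E]
  m36 ⊆ -00100,10-100
  m40 ⊆ 1-100-,101---
  m41 ⊆ 1-100-,10-001,101---
  m42 ⊆ 101--- [E]
  m43 ⊆ -01011,101---
  m44 ⊆ 10-100,101---
  m45 ⊆ 101--- [E]
  m46 ⊆ 1-1110,101---
  m47 ⊆ 101--- [E]
  m54 ⊆ 11-110,11011-
  m55 ⊆ 11011- [E]
  m56 ⊆ 1-100- [E]
  m57 ⊆ 1-100- [E]
  m62 ⊆ 1-1110,11-110
E = {0-0011, 010000, 011010, 011100, 011111, 1-100-, 10-001, 101---, 11011-}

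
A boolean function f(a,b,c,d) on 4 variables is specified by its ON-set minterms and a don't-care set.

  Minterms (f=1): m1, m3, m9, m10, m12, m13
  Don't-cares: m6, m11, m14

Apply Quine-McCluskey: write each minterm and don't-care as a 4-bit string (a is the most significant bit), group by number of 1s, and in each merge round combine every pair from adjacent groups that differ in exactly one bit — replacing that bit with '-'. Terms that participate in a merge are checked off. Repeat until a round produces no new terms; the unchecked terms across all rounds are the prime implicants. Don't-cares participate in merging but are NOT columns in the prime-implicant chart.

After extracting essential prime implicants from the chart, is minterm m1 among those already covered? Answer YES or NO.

size-2^0 implicants → 0001(✓)  0011(✓)  0110(✓)  1001(✓)  1010(✓)  1011(✓)  1100(✓)  1101(✓)  1110(✓)
size-2^1 implicants → -001(✓)  -011(✓)  -110  00-1(✓)  1-01  1-10  10-1(✓)  101-  11-0  110-
size-2^2 implicants → -0-1
Unchecked terms (primes): -0-1, -110, 1-01, 1-10, 101-, 11-0, 110-
Minterm coverage:
  m1 ⊆ -0-1 [E]
  m3 ⊆ -0-1 [E]
  m9 ⊆ -0-1,1-01
  m10 ⊆ 1-10,101-
  m12 ⊆ 11-0,110-
  m13 ⊆ 1-01,110-
E = {-0-1}

YES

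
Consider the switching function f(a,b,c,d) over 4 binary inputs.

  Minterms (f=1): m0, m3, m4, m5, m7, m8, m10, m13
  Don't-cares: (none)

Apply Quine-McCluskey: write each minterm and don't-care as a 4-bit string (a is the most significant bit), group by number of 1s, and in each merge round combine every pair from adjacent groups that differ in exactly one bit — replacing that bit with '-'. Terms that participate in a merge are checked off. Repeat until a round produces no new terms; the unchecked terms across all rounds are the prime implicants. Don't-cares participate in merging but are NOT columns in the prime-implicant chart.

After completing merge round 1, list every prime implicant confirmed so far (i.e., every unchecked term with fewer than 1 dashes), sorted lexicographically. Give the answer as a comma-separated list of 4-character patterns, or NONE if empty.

NONE

[col 0] 0000*, 0011*, 0100*, 0101*, 0111*, 1000*, 1010*, 1101*
[col 1] -000, -101, 0-00, 0-11, 01-1, 010-, 10-0
Prime implicants: -000, -101, 0-00, 0-11, 01-1, 010-, 10-0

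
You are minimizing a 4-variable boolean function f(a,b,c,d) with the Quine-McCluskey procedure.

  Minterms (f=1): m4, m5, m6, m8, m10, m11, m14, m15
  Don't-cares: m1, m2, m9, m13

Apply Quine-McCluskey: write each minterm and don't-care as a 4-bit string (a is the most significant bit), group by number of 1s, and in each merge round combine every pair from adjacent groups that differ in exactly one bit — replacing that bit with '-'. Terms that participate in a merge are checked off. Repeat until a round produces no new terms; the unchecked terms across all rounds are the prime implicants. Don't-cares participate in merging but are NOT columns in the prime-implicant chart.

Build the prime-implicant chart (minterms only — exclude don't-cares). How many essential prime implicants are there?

1

[col 0] 0001*, 0010*, 0100*, 0101*, 0110*, 1000*, 1001*, 1010*, 1011*, 1101*, 1110*, 1111*
[col 1] -001*, -010*, -101*, -110*, 0-01*, 0-10*, 01-0, 010-, 1-01*, 1-10*, 1-11*, 10-0*, 10-1*, 100-*, 101-*, 11-1*, 111-*
[col 2] --01, --10, 1--1, 1-1-, 10--
Prime implicants: --01, --10, 01-0, 010-, 1--1, 1-1-, 10--
PI chart (minterm → PIs covering it):
  4 | 01-0,010-
  5 | --01,010-
  6 | --10,01-0
  8 | 10--  (sole → essential)
  10 | --10,1-1-,10--
  11 | 1--1,1-1-,10--
  14 | --10,1-1-
  15 | 1--1,1-1-
Essential prime implicants: 10--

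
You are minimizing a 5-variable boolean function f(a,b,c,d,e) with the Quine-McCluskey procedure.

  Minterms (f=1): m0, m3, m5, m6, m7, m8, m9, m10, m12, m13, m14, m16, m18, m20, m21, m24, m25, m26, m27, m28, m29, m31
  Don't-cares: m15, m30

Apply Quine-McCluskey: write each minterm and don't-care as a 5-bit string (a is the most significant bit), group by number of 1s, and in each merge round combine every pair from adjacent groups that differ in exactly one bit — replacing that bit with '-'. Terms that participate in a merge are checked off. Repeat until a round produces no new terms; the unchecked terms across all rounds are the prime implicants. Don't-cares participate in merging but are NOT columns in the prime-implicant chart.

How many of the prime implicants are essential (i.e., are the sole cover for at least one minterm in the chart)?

[col 0] 00000*, 00011*, 00101*, 00110*, 00111*, 01000*, 01001*, 01010*, 01100*, 01101*, 01110*, 01111*, 10000*, 10010*, 10100*, 10101*, 11000*, 11001*, 11010*, 11011*, 11100*, 11101*, 11110*, 11111*
[col 1] -0000*, -0101*, -1000*, -1001*, -1010*, -1100*, -1101*, -1110*, -1111*, 0-000*, 0-101*, 0-110*, 0-111*, 00-11, 001-1*, 0011-*, 01-00*, 01-01*, 01-10*, 010-0*, 0100-*, 011-0*, 011-1*, 0110-*, 0111-*, 1-000*, 1-010*, 1-100*, 1-101*, 10-00*, 100-0*, 1010-*, 11-00*, 11-01*, 11-10*, 11-11*, 110-0*, 110-1*, 1100-*, 1101-*, 111-0*, 111-1*, 1110-*, 1111-*
[col 2] --000, --101, -1-00*, -1-01*, -1-10*, -10-0*, -100-*, -11-0*, -11-1*, -110-*, -111-*, 0-1-1, 0-11-, 01--0*, 01-0-*, 011--*, 1--00, 1-0-0, 1-10-, 11--0*, 11--1*, 11-0-*, 11-1-*, 110--*, 111--*
[col 3] -1--0, -1-0-, -11--, 11---
Prime implicants: --000, --101, -1--0, -1-0-, -11--, 0-1-1, 0-11-, 00-11, 1--00, 1-0-0, 1-10-, 11---
PI chart (minterm → PIs covering it):
  0 | --000  (sole → essential)
  3 | 00-11  (sole → essential)
  5 | --101,0-1-1
  6 | 0-11-  (sole → essential)
  7 | 0-1-1,0-11-,00-11
  8 | --000,-1--0,-1-0-
  9 | -1-0-  (sole → essential)
  10 | -1--0  (sole → essential)
  12 | -1--0,-1-0-,-11--
  13 | --101,-1-0-,-11--,0-1-1
  14 | -1--0,-11--,0-11-
  16 | --000,1--00,1-0-0
  18 | 1-0-0  (sole → essential)
  20 | 1--00,1-10-
  21 | --101,1-10-
  24 | --000,-1--0,-1-0-,1--00,1-0-0,11---
  25 | -1-0-,11---
  26 | -1--0,1-0-0,11---
  27 | 11---  (sole → essential)
  28 | -1--0,-1-0-,-11--,1--00,1-10-,11---
  29 | --101,-1-0-,-11--,1-10-,11---
  31 | -11--,11---
Essential prime implicants: --000, -1--0, -1-0-, 0-11-, 00-11, 1-0-0, 11---

7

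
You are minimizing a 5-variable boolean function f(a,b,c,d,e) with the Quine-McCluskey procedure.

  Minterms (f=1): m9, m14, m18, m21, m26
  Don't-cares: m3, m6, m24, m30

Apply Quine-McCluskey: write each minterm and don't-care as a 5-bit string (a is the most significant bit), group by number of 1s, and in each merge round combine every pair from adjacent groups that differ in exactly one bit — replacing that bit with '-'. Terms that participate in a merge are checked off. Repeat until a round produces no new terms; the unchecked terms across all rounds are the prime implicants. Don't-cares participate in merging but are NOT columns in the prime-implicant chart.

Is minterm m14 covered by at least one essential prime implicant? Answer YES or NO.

NO

Round 0: 00011 00110✓ 01001 01110✓ 10010✓ 10101 11000✓ 11010✓ 11110✓
Round 1: -1110 0-110 1-010 11-10 110-0
PIs = {-1110, 0-110, 00011, 01001, 1-010, 10101, 11-10, 110-0}
Coverage chart:
  m9: 01001 ←essential
  m14: -1110,0-110
  m18: 1-010 ←essential
  m21: 10101 ←essential
  m26: 1-010,11-10,110-0
Essential: 01001, 1-010, 10101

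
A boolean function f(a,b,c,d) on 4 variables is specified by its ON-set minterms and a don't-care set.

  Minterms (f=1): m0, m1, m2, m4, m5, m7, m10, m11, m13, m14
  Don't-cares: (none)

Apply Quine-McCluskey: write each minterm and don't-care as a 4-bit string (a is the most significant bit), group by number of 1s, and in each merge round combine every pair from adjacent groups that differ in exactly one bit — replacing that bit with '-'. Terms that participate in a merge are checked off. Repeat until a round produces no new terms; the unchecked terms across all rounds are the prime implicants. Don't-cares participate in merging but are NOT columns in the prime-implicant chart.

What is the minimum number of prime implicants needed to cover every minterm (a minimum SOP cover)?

6

size-2^0 implicants → 0000(✓)  0001(✓)  0010(✓)  0100(✓)  0101(✓)  0111(✓)  1010(✓)  1011(✓)  1101(✓)  1110(✓)
size-2^1 implicants → -010  -101  0-00(✓)  0-01(✓)  00-0  000-(✓)  01-1  010-(✓)  1-10  101-
size-2^2 implicants → 0-0-
Unchecked terms (primes): -010, -101, 0-0-, 00-0, 01-1, 1-10, 101-
Minterm coverage:
  m0 ⊆ 0-0-,00-0
  m1 ⊆ 0-0- [E]
  m2 ⊆ -010,00-0
  m4 ⊆ 0-0- [E]
  m5 ⊆ -101,0-0-,01-1
  m7 ⊆ 01-1 [E]
  m10 ⊆ -010,1-10,101-
  m11 ⊆ 101- [E]
  m13 ⊆ -101 [E]
  m14 ⊆ 1-10 [E]
E = {-101, 0-0-, 01-1, 1-10, 101-}
Petrick residual → -010
Cover = b'cd' + bc'd + a'c' + a'bd + acd' + ab'c  |cover|=6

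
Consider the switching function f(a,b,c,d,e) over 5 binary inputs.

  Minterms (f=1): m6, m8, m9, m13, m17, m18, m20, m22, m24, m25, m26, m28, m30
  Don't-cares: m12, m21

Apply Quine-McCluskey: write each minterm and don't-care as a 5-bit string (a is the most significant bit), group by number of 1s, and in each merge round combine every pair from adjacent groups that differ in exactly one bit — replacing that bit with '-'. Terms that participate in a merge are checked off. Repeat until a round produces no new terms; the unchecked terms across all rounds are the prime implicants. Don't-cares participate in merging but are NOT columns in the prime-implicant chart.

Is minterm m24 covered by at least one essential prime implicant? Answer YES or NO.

NO

size-2^0 implicants → 00110(✓)  01000(✓)  01001(✓)  01100(✓)  01101(✓)  10001(✓)  10010(✓)  10100(✓)  10101(✓)  10110(✓)  11000(✓)  11001(✓)  11010(✓)  11100(✓)  11110(✓)
size-2^1 implicants → -0110  -1000(✓)  -1001(✓)  -1100(✓)  01-00(✓)  01-01(✓)  0100-(✓)  0110-(✓)  1-001  1-010(✓)  1-100(✓)  1-110(✓)  10-01  10-10(✓)  101-0(✓)  1010-  11-00(✓)  11-10(✓)  110-0(✓)  1100-(✓)  111-0(✓)
size-2^2 implicants → -1-00  -100-  01-0-  1--10  1-1-0  11--0
Unchecked terms (primes): -0110, -1-00, -100-, 01-0-, 1--10, 1-001, 1-1-0, 10-01, 1010-, 11--0
Minterm coverage:
  m6 ⊆ -0110 [E]
  m8 ⊆ -1-00,-100-,01-0-
  m9 ⊆ -100-,01-0-
  m13 ⊆ 01-0- [E]
  m17 ⊆ 1-001,10-01
  m18 ⊆ 1--10 [E]
  m20 ⊆ 1-1-0,1010-
  m22 ⊆ -0110,1--10,1-1-0
  m24 ⊆ -1-00,-100-,11--0
  m25 ⊆ -100-,1-001
  m26 ⊆ 1--10,11--0
  m28 ⊆ -1-00,1-1-0,11--0
  m30 ⊆ 1--10,1-1-0,11--0
E = {-0110, 01-0-, 1--10}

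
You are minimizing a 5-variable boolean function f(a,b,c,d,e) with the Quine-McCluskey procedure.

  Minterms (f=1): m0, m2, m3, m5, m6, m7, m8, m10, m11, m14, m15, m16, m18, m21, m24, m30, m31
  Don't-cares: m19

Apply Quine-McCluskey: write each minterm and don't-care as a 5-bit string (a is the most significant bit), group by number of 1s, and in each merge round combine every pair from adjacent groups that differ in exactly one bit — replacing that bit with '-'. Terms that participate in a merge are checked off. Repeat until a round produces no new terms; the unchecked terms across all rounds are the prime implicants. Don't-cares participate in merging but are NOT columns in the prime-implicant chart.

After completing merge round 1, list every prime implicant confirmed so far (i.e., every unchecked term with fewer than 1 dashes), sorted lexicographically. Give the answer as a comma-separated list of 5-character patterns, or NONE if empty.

[col 0] 00000*, 00010*, 00011*, 00101*, 00110*, 00111*, 01000*, 01010*, 01011*, 01110*, 01111*, 10000*, 10010*, 10011*, 10101*, 11000*, 11110*, 11111*
[col 1] -0000*, -0010*, -0011*, -0101, -1000*, -1110*, -1111*, 0-000*, 0-010*, 0-011*, 0-110*, 0-111*, 00-10*, 00-11*, 000-0*, 0001-*, 001-1, 0011-*, 01-10*, 01-11*, 010-0*, 0101-*, 0111-*, 1-000*, 100-0*, 1001-*, 1111-*
[col 2] --000, -00-0, -001-, -111-, 0--10*, 0--11*, 0-0-0, 0-01-*, 0-11-*, 00-1-*, 01-1-*
[col 3] 0--1-
Prime implicants: --000, -00-0, -001-, -0101, -111-, 0--1-, 0-0-0, 001-1

NONE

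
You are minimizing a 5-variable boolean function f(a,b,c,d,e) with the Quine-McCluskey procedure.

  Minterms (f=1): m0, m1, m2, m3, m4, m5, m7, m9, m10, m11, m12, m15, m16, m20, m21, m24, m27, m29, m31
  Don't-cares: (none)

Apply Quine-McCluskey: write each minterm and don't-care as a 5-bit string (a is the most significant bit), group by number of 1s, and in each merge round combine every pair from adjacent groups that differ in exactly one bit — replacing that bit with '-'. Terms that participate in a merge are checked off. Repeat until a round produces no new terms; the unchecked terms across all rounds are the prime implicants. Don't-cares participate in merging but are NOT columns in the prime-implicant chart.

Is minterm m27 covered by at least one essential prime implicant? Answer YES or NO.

[col 0] 00000*, 00001*, 00010*, 00011*, 00100*, 00101*, 00111*, 01001*, 01010*, 01011*, 01100*, 01111*, 10000*, 10100*, 10101*, 11000*, 11011*, 11101*, 11111*
[col 1] -0000*, -0100*, -0101*, -1011*, -1111*, 0-001*, 0-010*, 0-011*, 0-100, 0-111*, 00-00*, 00-01*, 00-11*, 000-0*, 000-1*, 0000-*, 0001-*, 001-1*, 0010-*, 01-11*, 010-1*, 0101-*, 1-000, 1-101, 10-00*, 1010-*, 11-11*, 111-1
[col 2] -0-00, -010-, -1-11, 0--11, 0-0-1, 0-01-, 00--1, 00-0-, 000--
Prime implicants: -0-00, -010-, -1-11, 0--11, 0-0-1, 0-01-, 0-100, 00--1, 00-0-, 000--, 1-000, 1-101, 111-1
PI chart (minterm → PIs covering it):
  0 | -0-00,00-0-,000--
  1 | 0-0-1,00--1,00-0-,000--
  2 | 0-01-,000--
  3 | 0--11,0-0-1,0-01-,00--1,000--
  4 | -0-00,-010-,0-100,00-0-
  5 | -010-,00--1,00-0-
  7 | 0--11,00--1
  9 | 0-0-1  (sole → essential)
  10 | 0-01-  (sole → essential)
  11 | -1-11,0--11,0-0-1,0-01-
  12 | 0-100  (sole → essential)
  15 | -1-11,0--11
  16 | -0-00,1-000
  20 | -0-00,-010-
  21 | -010-,1-101
  24 | 1-000  (sole → essential)
  27 | -1-11  (sole → essential)
  29 | 1-101,111-1
  31 | -1-11,111-1
Essential prime implicants: -1-11, 0-0-1, 0-01-, 0-100, 1-000

YES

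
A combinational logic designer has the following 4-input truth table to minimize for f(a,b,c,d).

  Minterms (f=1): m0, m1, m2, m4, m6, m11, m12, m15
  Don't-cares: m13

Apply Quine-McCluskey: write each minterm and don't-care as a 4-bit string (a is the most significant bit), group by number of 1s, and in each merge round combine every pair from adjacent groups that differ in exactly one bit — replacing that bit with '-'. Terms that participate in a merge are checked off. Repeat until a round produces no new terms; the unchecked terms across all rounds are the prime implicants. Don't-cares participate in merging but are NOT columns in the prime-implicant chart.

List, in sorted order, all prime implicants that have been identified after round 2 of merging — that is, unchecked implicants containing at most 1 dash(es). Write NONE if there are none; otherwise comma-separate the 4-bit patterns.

-100, 000-, 1-11, 11-1, 110-

[col 0] 0000*, 0001*, 0010*, 0100*, 0110*, 1011*, 1100*, 1101*, 1111*
[col 1] -100, 0-00*, 0-10*, 00-0*, 000-, 01-0*, 1-11, 11-1, 110-
[col 2] 0--0
Prime implicants: -100, 0--0, 000-, 1-11, 11-1, 110-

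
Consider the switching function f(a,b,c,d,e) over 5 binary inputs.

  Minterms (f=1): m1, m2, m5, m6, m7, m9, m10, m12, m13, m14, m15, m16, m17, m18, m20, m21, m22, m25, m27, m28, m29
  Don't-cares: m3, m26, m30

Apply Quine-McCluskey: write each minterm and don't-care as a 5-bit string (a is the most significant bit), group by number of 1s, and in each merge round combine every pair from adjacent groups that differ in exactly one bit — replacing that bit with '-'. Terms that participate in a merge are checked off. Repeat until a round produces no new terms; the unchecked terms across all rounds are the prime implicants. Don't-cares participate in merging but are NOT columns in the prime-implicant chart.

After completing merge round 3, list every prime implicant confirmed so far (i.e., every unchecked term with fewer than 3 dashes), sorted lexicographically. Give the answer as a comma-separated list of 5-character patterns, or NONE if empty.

-11-0, -110-, 0-1-1, 0-11-, 00--1, 00-1-, 011--, 1-1-0, 1-10-, 10--0, 10-0-, 110-1, 1101-

Round 0: 00001✓ 00010✓ 00011✓ 00101✓ 00110✓ 00111✓ 01001✓ 01010✓ 01100✓ 01101✓ 01110✓ 01111✓ 10000✓ 10001✓ 10010✓ 10100✓ 10101✓ 10110✓ 11001✓ 11010✓ 11011✓ 11100✓ 11101✓ 11110✓
Round 1: -0001✓ -0010✓ -0101✓ -0110✓ -1001✓ -1010✓ -1100✓ -1101✓ -1110✓ 0-001✓ 0-010✓ 0-101✓ 0-110✓ 0-111✓ 00-01✓ 00-10✓ 00-11✓ 000-1✓ 0001-✓ 001-1✓ 0011-✓ 01-01✓ 01-10✓ 011-0✓ 011-1✓ 0110-✓ 0111-✓ 1-001✓ 1-010✓ 1-100✓ 1-101✓ 1-110✓ 10-00✓ 10-01✓ 10-10✓ 100-0✓ 1000-✓ 101-0✓ 1010-✓ 11-01✓ 11-10✓ 110-1 1101- 111-0✓ 1110-✓
Round 2: --001✓ --010✓ --101✓ --110✓ -0-01✓ -0-10✓ -1-01✓ -1-10✓ -11-0 -110- 0--01✓ 0--10✓ 0-1-1 0-11- 00--1 00-1- 011-- 1--01✓ 1--10✓ 1-1-0 1-10- 10--0 10-0-
Round 3: ---01 ---10
PIs = {---01, ---10, -11-0, -110-, 0-1-1, 0-11-, 00--1, 00-1-, 011--, 1-1-0, 1-10-, 10--0, 10-0-, 110-1, 1101-}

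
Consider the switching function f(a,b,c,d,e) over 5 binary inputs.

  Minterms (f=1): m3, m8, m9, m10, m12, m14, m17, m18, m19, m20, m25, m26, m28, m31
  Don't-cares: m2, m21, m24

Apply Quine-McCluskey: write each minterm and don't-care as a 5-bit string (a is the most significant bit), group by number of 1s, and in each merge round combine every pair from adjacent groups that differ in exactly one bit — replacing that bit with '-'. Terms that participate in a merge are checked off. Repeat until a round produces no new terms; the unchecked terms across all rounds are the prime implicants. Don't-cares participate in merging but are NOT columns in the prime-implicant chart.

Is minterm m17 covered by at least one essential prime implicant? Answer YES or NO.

[col 0] 00010*, 00011*, 01000*, 01001*, 01010*, 01100*, 01110*, 10001*, 10010*, 10011*, 10100*, 10101*, 11000*, 11001*, 11010*, 11100*, 11111
[col 1] -0010*, -0011*, -1000*, -1001*, -1010*, -1100*, 0-010*, 0001-*, 01-00*, 01-10*, 010-0*, 0100-*, 011-0*, 1-001, 1-010*, 1-100, 10-01, 100-1, 1001-*, 1010-, 11-00*, 110-0*, 1100-*
[col 2] --010, -001-, -1-00, -10-0, -100-, 01--0
Prime implicants: --010, -001-, -1-00, -10-0, -100-, 01--0, 1-001, 1-100, 10-01, 100-1, 1010-, 11111
PI chart (minterm → PIs covering it):
  3 | -001-  (sole → essential)
  8 | -1-00,-10-0,-100-,01--0
  9 | -100-  (sole → essential)
  10 | --010,-10-0,01--0
  12 | -1-00,01--0
  14 | 01--0  (sole → essential)
  17 | 1-001,10-01,100-1
  18 | --010,-001-
  19 | -001-,100-1
  20 | 1-100,1010-
  25 | -100-,1-001
  26 | --010,-10-0
  28 | -1-00,1-100
  31 | 11111  (sole → essential)
Essential prime implicants: -001-, -100-, 01--0, 11111

NO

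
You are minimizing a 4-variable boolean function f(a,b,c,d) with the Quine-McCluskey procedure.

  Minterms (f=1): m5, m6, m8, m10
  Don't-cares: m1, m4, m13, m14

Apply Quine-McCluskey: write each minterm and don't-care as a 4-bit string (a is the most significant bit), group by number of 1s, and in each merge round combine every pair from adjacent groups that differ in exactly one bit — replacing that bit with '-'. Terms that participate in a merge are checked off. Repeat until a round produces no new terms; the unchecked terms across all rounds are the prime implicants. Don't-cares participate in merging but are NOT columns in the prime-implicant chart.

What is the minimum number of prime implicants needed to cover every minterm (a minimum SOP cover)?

3

[col 0] 0001*, 0100*, 0101*, 0110*, 1000*, 1010*, 1101*, 1110*
[col 1] -101, -110, 0-01, 01-0, 010-, 1-10, 10-0
Prime implicants: -101, -110, 0-01, 01-0, 010-, 1-10, 10-0
PI chart (minterm → PIs covering it):
  5 | -101,0-01,010-
  6 | -110,01-0
  8 | 10-0  (sole → essential)
  10 | 1-10,10-0
Essential prime implicants: 10-0
Petrick residual → -101, -110
Minimum SOP uses 3 PIs: bc'd + bcd' + ab'd'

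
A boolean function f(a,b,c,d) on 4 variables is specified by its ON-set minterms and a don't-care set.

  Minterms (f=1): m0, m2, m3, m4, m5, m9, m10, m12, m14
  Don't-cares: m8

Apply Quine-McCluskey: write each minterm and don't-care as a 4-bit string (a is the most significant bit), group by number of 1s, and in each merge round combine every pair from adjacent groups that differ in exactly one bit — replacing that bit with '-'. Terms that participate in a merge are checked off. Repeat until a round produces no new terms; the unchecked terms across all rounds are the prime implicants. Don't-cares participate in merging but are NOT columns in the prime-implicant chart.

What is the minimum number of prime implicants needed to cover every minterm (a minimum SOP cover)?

Round 0: 0000✓ 0010✓ 0011✓ 0100✓ 0101✓ 1000✓ 1001✓ 1010✓ 1100✓ 1110✓
Round 1: -000✓ -010✓ -100✓ 0-00✓ 00-0✓ 001- 010- 1-00✓ 1-10✓ 10-0✓ 100- 11-0✓
Round 2: --00 -0-0 1--0
PIs = {--00, -0-0, 001-, 010-, 1--0, 100-}
Coverage chart:
  m0: --00,-0-0
  m2: -0-0,001-
  m3: 001- ←essential
  m4: --00,010-
  m5: 010- ←essential
  m9: 100- ←essential
  m10: -0-0,1--0
  m12: --00,1--0
  m14: 1--0 ←essential
Essential: 001-, 010-, 1--0, 100-
Petrick residual → --00
Min cover (5 terms): c'd' + a'b'c + a'bc' + ad' + ab'c'

5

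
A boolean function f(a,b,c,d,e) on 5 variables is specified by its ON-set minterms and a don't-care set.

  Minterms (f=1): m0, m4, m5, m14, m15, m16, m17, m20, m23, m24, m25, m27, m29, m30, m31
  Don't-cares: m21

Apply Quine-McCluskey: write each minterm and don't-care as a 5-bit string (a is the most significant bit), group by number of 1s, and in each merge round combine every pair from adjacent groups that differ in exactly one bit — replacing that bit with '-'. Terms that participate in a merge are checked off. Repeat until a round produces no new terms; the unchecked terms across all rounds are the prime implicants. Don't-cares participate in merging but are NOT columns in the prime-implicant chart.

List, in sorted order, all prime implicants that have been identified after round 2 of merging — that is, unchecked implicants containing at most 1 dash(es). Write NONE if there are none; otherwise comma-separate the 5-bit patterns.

NONE

Round 0: 00000✓ 00100✓ 00101✓ 01110✓ 01111✓ 10000✓ 10001✓ 10100✓ 10101✓ 10111✓ 11000✓ 11001✓ 11011✓ 11101✓ 11110✓ 11111✓
Round 1: -0000✓ -0100✓ -0101✓ -1110✓ -1111✓ 00-00✓ 0010-✓ 0111-✓ 1-000✓ 1-001✓ 1-101✓ 1-111✓ 10-00✓ 10-01✓ 1000-✓ 101-1✓ 1010-✓ 11-01✓ 11-11✓ 110-1✓ 1100-✓ 111-1✓ 1111-✓
Round 2: -0-00 -010- -111- 1--01 1-00- 1-1-1 10-0- 11--1
PIs = {-0-00, -010-, -111-, 1--01, 1-00-, 1-1-1, 10-0-, 11--1}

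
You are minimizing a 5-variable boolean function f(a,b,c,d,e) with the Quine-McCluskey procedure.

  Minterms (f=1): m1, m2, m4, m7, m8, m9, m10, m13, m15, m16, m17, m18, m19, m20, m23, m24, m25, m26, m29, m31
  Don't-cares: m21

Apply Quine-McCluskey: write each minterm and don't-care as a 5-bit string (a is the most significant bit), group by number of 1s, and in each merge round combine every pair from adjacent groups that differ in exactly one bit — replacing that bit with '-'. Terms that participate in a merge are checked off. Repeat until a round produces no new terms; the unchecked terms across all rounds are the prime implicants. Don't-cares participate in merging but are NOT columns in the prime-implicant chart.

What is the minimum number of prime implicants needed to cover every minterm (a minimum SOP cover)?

7

size-2^0 implicants → 00001(✓)  00010(✓)  00100(✓)  00111(✓)  01000(✓)  01001(✓)  01010(✓)  01101(✓)  01111(✓)  10000(✓)  10001(✓)  10010(✓)  10011(✓)  10100(✓)  10101(✓)  10111(✓)  11000(✓)  11001(✓)  11010(✓)  11101(✓)  11111(✓)
size-2^1 implicants → -0001(✓)  -0010(✓)  -0100  -0111(✓)  -1000(✓)  -1001(✓)  -1010(✓)  -1101(✓)  -1111(✓)  0-001(✓)  0-010(✓)  0-111(✓)  01-01(✓)  010-0(✓)  0100-(✓)  011-1(✓)  1-000(✓)  1-001(✓)  1-010(✓)  1-101(✓)  1-111(✓)  10-00(✓)  10-01(✓)  10-11(✓)  100-0(✓)  100-1(✓)  1000-(✓)  1001-(✓)  101-1(✓)  1010-(✓)  11-01(✓)  110-0(✓)  1100-(✓)  111-1(✓)
size-2^2 implicants → --001  --010  --111  -1-01  -10-0  -100-  -11-1  1--01  1-0-0  1-00-  1-1-1  10--1  10-0-  100--
Unchecked terms (primes): --001, --010, --111, -0100, -1-01, -10-0, -100-, -11-1, 1--01, 1-0-0, 1-00-, 1-1-1, 10--1, 10-0-, 100--
Minterm coverage:
  m1 ⊆ --001 [E]
  m2 ⊆ --010 [E]
  m4 ⊆ -0100 [E]
  m7 ⊆ --111 [E]
  m8 ⊆ -10-0,-100-
  m9 ⊆ --001,-1-01,-100-
  m10 ⊆ --010,-10-0
  m13 ⊆ -1-01,-11-1
  m15 ⊆ --111,-11-1
  m16 ⊆ 1-0-0,1-00-,10-0-,100--
  m17 ⊆ --001,1--01,1-00-,10--1,10-0-,100--
  m18 ⊆ --010,1-0-0,100--
  m19 ⊆ 10--1,100--
  m20 ⊆ -0100,10-0-
  m23 ⊆ --111,1-1-1,10--1
  m24 ⊆ -10-0,-100-,1-0-0,1-00-
  m25 ⊆ --001,-1-01,-100-,1--01,1-00-
  m26 ⊆ --010,-10-0,1-0-0
  m29 ⊆ -1-01,-11-1,1--01,1-1-1
  m31 ⊆ --111,-11-1,1-1-1
E = {--001, --010, --111, -0100}
Petrick residual → -1-01, -10-0, 100--
Cover = c'd'e + c'de' + cde + b'cd'e' + bd'e + bc'e' + ab'c'  |cover|=7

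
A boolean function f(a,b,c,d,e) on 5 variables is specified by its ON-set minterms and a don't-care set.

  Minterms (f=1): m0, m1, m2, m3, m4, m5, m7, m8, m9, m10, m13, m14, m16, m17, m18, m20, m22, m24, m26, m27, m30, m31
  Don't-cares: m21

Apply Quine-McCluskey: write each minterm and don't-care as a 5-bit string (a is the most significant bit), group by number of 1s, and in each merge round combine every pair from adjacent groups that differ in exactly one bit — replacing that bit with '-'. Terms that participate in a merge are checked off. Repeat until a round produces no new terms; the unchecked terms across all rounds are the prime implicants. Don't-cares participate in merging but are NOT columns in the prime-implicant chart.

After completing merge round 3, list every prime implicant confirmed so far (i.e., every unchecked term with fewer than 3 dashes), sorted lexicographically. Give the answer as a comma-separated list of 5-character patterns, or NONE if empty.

-1-10, 0--01, 0-00-, 00--1, 000--, 1--10, 10--0, 11-1-

Round 0: 00000✓ 00001✓ 00010✓ 00011✓ 00100✓ 00101✓ 00111✓ 01000✓ 01001✓ 01010✓ 01101✓ 01110✓ 10000✓ 10001✓ 10010✓ 10100✓ 10101✓ 10110✓ 11000✓ 11010✓ 11011✓ 11110✓ 11111✓
Round 1: -0000✓ -0001✓ -0010✓ -0100✓ -0101✓ -1000✓ -1010✓ -1110✓ 0-000✓ 0-001✓ 0-010✓ 0-101✓ 00-00✓ 00-01✓ 00-11✓ 000-0✓ 000-1✓ 0000-✓ 0001-✓ 001-1✓ 0010-✓ 01-01✓ 01-10✓ 010-0✓ 0100-✓ 1-000✓ 1-010✓ 1-110✓ 10-00✓ 10-01✓ 10-10✓ 100-0✓ 1000-✓ 101-0✓ 1010-✓ 11-10✓ 11-11✓ 110-0✓ 1101-✓ 1111-✓
Round 2: --000✓ --010✓ -0-00✓ -0-01✓ -00-0✓ -000-✓ -010-✓ -1-10 -10-0✓ 0--01 0-0-0✓ 0-00- 00--1 00-0-✓ 000-- 1--10 1-0-0✓ 10--0 10-0-✓ 11-1-
Round 3: --0-0 -0-0-
PIs = {--0-0, -0-0-, -1-10, 0--01, 0-00-, 00--1, 000--, 1--10, 10--0, 11-1-}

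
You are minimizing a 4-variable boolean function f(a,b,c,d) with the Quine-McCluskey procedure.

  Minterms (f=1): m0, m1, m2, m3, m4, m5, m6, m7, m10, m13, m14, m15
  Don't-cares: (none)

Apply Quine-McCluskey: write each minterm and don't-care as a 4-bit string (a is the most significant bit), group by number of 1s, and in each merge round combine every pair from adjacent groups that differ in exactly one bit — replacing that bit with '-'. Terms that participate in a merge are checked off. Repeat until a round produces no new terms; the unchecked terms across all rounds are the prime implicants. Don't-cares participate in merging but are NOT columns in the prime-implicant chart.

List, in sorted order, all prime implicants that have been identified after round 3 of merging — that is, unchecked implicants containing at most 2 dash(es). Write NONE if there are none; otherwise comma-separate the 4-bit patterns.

--10, -1-1, -11-

Round 0: 0000✓ 0001✓ 0010✓ 0011✓ 0100✓ 0101✓ 0110✓ 0111✓ 1010✓ 1101✓ 1110✓ 1111✓
Round 1: -010✓ -101✓ -110✓ -111✓ 0-00✓ 0-01✓ 0-10✓ 0-11✓ 00-0✓ 00-1✓ 000-✓ 001-✓ 01-0✓ 01-1✓ 010-✓ 011-✓ 1-10✓ 11-1✓ 111-✓
Round 2: --10 -1-1 -11- 0--0✓ 0--1✓ 0-0-✓ 0-1-✓ 00--✓ 01--✓
Round 3: 0---
PIs = {--10, -1-1, -11-, 0---}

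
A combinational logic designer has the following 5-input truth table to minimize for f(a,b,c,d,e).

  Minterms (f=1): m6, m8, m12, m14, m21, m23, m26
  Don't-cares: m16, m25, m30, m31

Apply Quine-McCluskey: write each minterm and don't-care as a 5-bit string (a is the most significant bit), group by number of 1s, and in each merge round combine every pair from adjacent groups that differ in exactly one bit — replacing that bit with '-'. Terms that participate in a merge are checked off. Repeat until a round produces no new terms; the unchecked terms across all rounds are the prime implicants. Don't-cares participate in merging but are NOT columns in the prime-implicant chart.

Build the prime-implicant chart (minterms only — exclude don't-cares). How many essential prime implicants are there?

size-2^0 implicants → 00110(✓)  01000(✓)  01100(✓)  01110(✓)  10000  10101(✓)  10111(✓)  11001  11010(✓)  11110(✓)  11111(✓)
size-2^1 implicants → -1110  0-110  01-00  011-0  1-111  101-1  11-10  1111-
Unchecked terms (primes): -1110, 0-110, 01-00, 011-0, 1-111, 10000, 101-1, 11-10, 11001, 1111-
Minterm coverage:
  m6 ⊆ 0-110 [E]
  m8 ⊆ 01-00 [E]
  m12 ⊆ 01-00,011-0
  m14 ⊆ -1110,0-110,011-0
  m21 ⊆ 101-1 [E]
  m23 ⊆ 1-111,101-1
  m26 ⊆ 11-10 [E]
E = {0-110, 01-00, 101-1, 11-10}

4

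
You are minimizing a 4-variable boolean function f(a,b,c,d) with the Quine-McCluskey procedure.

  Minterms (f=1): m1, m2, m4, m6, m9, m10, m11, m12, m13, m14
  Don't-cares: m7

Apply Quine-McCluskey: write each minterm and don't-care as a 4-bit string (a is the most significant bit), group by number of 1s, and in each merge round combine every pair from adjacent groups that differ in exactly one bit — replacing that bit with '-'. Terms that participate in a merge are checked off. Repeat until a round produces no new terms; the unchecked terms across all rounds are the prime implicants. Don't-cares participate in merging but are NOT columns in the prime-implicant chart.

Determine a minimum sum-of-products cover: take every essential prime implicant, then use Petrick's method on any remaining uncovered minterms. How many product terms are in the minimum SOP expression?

Round 0: 0001✓ 0010✓ 0100✓ 0110✓ 0111✓ 1001✓ 1010✓ 1011✓ 1100✓ 1101✓ 1110✓
Round 1: -001 -010✓ -100✓ -110✓ 0-10✓ 01-0✓ 011- 1-01 1-10✓ 10-1 101- 11-0✓ 110-
Round 2: --10 -1-0
PIs = {--10, -001, -1-0, 011-, 1-01, 10-1, 101-, 110-}
Coverage chart:
  m1: -001 ←essential
  m2: --10 ←essential
  m4: -1-0 ←essential
  m6: --10,-1-0,011-
  m9: -001,1-01,10-1
  m10: --10,101-
  m11: 10-1,101-
  m12: -1-0,110-
  m13: 1-01,110-
  m14: --10,-1-0
Essential: --10, -001, -1-0
Petrick residual → 1-01, 10-1
Min cover (5 terms): cd' + b'c'd + bd' + ac'd + ab'd

5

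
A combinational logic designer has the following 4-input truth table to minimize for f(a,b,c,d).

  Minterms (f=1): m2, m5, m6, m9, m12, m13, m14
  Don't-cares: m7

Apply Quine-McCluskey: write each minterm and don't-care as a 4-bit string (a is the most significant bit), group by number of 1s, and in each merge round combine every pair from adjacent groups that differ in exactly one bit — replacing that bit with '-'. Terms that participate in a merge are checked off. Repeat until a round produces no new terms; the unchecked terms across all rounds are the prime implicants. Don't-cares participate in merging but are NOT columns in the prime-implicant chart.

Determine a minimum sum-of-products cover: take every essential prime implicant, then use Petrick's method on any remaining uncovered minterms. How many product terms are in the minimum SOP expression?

size-2^0 implicants → 0010(✓)  0101(✓)  0110(✓)  0111(✓)  1001(✓)  1100(✓)  1101(✓)  1110(✓)
size-2^1 implicants → -101  -110  0-10  01-1  011-  1-01  11-0  110-
Unchecked terms (primes): -101, -110, 0-10, 01-1, 011-, 1-01, 11-0, 110-
Minterm coverage:
  m2 ⊆ 0-10 [E]
  m5 ⊆ -101,01-1
  m6 ⊆ -110,0-10,011-
  m9 ⊆ 1-01 [E]
  m12 ⊆ 11-0,110-
  m13 ⊆ -101,1-01,110-
  m14 ⊆ -110,11-0
E = {0-10, 1-01}
Petrick residual → -101, 11-0
Cover = bc'd + a'cd' + ac'd + abd'  |cover|=4

4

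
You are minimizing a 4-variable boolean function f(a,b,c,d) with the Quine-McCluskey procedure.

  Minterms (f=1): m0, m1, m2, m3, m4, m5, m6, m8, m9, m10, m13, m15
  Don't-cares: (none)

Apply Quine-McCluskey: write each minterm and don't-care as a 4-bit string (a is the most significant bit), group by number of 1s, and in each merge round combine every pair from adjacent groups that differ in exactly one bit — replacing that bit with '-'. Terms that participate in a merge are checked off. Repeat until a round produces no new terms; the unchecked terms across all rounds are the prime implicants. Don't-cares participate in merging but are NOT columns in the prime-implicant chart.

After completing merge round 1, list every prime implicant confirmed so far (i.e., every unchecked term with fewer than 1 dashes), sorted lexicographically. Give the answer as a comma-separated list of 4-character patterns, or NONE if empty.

size-2^0 implicants → 0000(✓)  0001(✓)  0010(✓)  0011(✓)  0100(✓)  0101(✓)  0110(✓)  1000(✓)  1001(✓)  1010(✓)  1101(✓)  1111(✓)
size-2^1 implicants → -000(✓)  -001(✓)  -010(✓)  -101(✓)  0-00(✓)  0-01(✓)  0-10(✓)  00-0(✓)  00-1(✓)  000-(✓)  001-(✓)  01-0(✓)  010-(✓)  1-01(✓)  10-0(✓)  100-(✓)  11-1
size-2^2 implicants → --01  -0-0  -00-  0--0  0-0-  00--
Unchecked terms (primes): --01, -0-0, -00-, 0--0, 0-0-, 00--, 11-1

NONE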